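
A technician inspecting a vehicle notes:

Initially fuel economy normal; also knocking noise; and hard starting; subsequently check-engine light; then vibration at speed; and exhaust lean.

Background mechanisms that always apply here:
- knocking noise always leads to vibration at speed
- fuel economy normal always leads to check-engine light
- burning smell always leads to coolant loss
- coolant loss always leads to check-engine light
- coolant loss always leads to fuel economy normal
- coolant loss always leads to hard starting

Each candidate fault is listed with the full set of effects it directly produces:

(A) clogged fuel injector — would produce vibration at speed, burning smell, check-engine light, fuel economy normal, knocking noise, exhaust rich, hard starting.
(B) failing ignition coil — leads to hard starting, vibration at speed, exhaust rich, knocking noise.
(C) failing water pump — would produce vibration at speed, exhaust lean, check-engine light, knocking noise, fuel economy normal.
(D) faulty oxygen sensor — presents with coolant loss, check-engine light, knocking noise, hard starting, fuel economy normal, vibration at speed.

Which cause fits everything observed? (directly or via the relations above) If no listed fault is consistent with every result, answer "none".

none

For each candidate, compare predicted effects to what was observed:
(A) clogged fuel injector — fails on exhaust lean (predicts exhaust rich, not exhaust lean)
(B) failing ignition coil — fails on fuel economy normal, check-engine light, exhaust lean (predicts exhaust rich, not exhaust lean)
(C) failing water pump — does not account for hard starting
(D) faulty oxygen sensor — fuel economy normal match; knocking noise match; hard starting match; check-engine light match; vibration at speed match; exhaust lean miss
None of the listed candidates fits everything.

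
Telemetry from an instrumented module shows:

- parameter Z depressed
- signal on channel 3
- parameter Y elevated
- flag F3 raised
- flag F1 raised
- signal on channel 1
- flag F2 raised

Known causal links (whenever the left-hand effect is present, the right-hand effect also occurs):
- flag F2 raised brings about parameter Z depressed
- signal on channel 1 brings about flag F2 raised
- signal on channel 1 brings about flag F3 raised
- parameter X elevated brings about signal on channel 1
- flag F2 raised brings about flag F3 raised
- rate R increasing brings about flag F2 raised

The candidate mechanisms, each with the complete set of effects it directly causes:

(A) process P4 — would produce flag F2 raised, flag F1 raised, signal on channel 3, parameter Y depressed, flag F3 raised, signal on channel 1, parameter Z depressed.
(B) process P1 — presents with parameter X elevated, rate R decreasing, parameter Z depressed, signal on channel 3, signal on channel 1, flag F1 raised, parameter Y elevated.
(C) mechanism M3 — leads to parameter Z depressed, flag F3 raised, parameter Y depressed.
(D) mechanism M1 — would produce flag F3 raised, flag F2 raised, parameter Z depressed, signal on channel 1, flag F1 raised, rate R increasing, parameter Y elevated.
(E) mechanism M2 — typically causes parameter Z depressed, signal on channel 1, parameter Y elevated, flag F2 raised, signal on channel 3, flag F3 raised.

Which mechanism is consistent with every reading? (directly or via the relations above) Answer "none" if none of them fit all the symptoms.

For each candidate, compare predicted effects to what was observed:
(A) process P4 — parameter Z depressed yes; signal on channel 3 yes; parameter Y elevated NO; flag F3 raised yes; flag F1 raised yes; signal on channel 1 yes; flag F2 raised yes
(B) process P1 — accounts for every observation (flag F3 raised by signal on channel 1 → flag F3 raised)
(C) mechanism M3 — parameter Z depressed yes; signal on channel 3 NO; parameter Y elevated NO; flag F3 raised yes; flag F1 raised NO; signal on channel 1 NO; flag F2 raised NO
(D) mechanism M1 — parameter Z depressed yes; signal on channel 3 NO; parameter Y elevated yes; flag F3 raised yes; flag F1 raised yes; signal on channel 1 yes; flag F2 raised yes
(E) mechanism M2 — does not account for flag F1 raised
(B) alone accounts for all the evidence.

B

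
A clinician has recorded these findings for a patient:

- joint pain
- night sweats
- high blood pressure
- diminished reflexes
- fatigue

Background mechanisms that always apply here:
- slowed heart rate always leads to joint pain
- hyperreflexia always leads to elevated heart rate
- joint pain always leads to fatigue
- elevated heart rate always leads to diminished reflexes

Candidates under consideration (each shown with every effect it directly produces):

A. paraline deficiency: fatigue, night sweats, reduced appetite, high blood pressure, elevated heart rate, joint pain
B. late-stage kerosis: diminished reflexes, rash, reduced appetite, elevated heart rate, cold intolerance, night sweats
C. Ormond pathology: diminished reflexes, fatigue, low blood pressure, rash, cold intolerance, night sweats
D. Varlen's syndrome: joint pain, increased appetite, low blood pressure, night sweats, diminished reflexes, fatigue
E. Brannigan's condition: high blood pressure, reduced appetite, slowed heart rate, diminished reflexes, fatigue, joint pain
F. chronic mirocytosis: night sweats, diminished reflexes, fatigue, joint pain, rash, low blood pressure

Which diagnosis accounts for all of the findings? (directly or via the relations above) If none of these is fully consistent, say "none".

Checking each candidate against the observations:
(A) paraline deficiency — joint pain yes; night sweats yes; high blood pressure yes; diminished reflexes yes (by elevated heart rate → diminished reflexes); fatigue yes
(B) late-stage kerosis — does not account for joint pain, high blood pressure, fatigue
(C) Ormond pathology — joint pain NO; night sweats yes; high blood pressure NO; diminished reflexes yes; fatigue yes
(D) Varlen's syndrome — fails on high blood pressure (predicts low blood pressure, not high blood pressure)
(E) Brannigan's condition — does not account for night sweats
(F) chronic mirocytosis — fails on high blood pressure (predicts low blood pressure, not high blood pressure)
(A) alone accounts for all the evidence.

A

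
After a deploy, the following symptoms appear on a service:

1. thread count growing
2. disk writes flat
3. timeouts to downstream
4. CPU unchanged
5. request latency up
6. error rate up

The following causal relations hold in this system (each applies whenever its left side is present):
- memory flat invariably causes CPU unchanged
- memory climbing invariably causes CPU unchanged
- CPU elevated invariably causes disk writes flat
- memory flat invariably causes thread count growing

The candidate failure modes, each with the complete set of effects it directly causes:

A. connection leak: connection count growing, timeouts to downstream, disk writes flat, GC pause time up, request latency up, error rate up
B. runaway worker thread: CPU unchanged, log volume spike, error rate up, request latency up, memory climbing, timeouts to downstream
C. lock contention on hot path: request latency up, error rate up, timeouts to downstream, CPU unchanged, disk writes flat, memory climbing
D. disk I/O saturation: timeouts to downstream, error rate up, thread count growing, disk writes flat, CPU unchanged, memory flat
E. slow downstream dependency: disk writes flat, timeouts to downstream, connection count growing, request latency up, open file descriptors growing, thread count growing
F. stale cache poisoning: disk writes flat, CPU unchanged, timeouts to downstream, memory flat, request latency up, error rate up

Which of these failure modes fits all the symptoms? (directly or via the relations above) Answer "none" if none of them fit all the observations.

Checking each candidate against the observations:
(A) connection leak — thread count growing miss; disk writes flat match; timeouts to downstream match; CPU unchanged miss; request latency up match; error rate up match
(B) runaway worker thread — does not account for thread count growing, disk writes flat
(C) lock contention on hot path — thread count growing miss; disk writes flat match; timeouts to downstream match; CPU unchanged match; request latency up match; error rate up match
(D) disk I/O saturation — does not account for request latency up
(E) slow downstream dependency — thread count growing match; disk writes flat match; timeouts to downstream match; CPU unchanged miss; request latency up match; error rate up miss
(F) stale cache poisoning — thread count growing match (through memory flat → thread count growing); disk writes flat match; timeouts to downstream match; CPU unchanged match; request latency up match; error rate up match
(F) alone accounts for all the evidence.

F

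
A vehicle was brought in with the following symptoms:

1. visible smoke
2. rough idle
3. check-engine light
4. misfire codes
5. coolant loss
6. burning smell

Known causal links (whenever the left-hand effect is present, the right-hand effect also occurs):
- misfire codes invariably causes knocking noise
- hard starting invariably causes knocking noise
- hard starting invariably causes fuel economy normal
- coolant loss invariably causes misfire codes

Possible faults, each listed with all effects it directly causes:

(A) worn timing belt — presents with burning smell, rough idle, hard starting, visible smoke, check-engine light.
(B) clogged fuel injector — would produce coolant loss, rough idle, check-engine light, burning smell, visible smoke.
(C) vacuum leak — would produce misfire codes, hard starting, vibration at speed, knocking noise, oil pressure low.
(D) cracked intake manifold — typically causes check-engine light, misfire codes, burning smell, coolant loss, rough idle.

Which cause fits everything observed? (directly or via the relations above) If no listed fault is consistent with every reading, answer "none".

Testing each hypothesis:
(A) worn timing belt — visible smoke match; rough idle match; check-engine light match; misfire codes miss; coolant loss miss; burning smell match
(B) clogged fuel injector — visible smoke match; rough idle match; check-engine light match; misfire codes match (by coolant loss → misfire codes); coolant loss match; burning smell match
(C) vacuum leak — does not account for visible smoke, rough idle, check-engine light, coolant loss, burning smell
(D) cracked intake manifold — visible smoke miss; rough idle match; check-engine light match; misfire codes match; coolant loss match; burning smell match
(B) alone accounts for all the evidence.

B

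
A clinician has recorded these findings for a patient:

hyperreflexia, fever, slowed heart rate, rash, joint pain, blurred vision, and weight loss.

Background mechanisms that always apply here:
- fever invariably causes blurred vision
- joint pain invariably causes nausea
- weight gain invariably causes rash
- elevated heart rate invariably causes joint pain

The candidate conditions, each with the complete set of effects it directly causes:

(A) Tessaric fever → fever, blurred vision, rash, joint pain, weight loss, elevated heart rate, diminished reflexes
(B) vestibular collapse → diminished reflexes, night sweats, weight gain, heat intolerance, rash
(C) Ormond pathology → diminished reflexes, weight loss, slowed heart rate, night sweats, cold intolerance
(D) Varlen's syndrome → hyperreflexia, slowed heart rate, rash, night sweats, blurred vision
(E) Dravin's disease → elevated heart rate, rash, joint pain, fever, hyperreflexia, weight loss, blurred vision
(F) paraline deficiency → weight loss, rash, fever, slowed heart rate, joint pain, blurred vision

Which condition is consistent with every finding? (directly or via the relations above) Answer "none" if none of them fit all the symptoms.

none

For each candidate, compare predicted effects to what was observed:
(A) Tessaric fever — fails on hyperreflexia, slowed heart rate (predicts diminished reflexes, not hyperreflexia; predicts elevated heart rate, not slowed heart rate)
(B) vestibular collapse — fails on hyperreflexia, fever, slowed heart rate, joint pain, blurred vision, weight loss (predicts diminished reflexes, not hyperreflexia; predicts weight gain, not weight loss)
(C) Ormond pathology — hyperreflexia ✗; fever ✗; slowed heart rate ✓; rash ✗; joint pain ✗; blurred vision ✗; weight loss ✓
(D) Varlen's syndrome — does not account for fever, joint pain, weight loss
(E) Dravin's disease — hyperreflexia ✓; fever ✓; slowed heart rate ✗; rash ✓; joint pain ✓; blurred vision ✓; weight loss ✓
(F) paraline deficiency — hyperreflexia ✗; fever ✓; slowed heart rate ✓; rash ✓; joint pain ✓; blurred vision ✓; weight loss ✓
No candidate is consistent with all observations.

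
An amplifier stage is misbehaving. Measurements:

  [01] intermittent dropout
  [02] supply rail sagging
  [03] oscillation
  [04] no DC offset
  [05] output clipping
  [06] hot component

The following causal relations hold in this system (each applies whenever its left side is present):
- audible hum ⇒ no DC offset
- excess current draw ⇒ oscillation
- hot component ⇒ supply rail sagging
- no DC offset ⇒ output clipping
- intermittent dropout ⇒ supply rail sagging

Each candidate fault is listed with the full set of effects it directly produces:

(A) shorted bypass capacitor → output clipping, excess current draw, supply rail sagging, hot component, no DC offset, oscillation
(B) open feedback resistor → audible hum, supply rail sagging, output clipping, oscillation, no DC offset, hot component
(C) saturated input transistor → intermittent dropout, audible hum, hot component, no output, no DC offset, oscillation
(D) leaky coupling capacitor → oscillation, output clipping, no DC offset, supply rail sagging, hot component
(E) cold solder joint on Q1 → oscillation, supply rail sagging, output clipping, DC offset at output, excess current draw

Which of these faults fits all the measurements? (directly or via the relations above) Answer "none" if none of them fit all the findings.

C

Checking each candidate against the observations:
(A) shorted bypass capacitor — does not account for intermittent dropout
(B) open feedback resistor — intermittent dropout ✗; supply rail sagging ✓; oscillation ✓; no DC offset ✓; output clipping ✓; hot component ✓
(C) saturated input transistor — intermittent dropout ✓; supply rail sagging ✓ (by hot component → supply rail sagging); oscillation ✓; no DC offset ✓; output clipping ✓ (by no DC offset → output clipping); hot component ✓
(D) leaky coupling capacitor — intermittent dropout ✗; supply rail sagging ✓; oscillation ✓; no DC offset ✓; output clipping ✓; hot component ✓
(E) cold solder joint on Q1 — intermittent dropout ✗; supply rail sagging ✓; oscillation ✓; no DC offset ✗; output clipping ✓; hot component ✗
(C) alone accounts for all the evidence.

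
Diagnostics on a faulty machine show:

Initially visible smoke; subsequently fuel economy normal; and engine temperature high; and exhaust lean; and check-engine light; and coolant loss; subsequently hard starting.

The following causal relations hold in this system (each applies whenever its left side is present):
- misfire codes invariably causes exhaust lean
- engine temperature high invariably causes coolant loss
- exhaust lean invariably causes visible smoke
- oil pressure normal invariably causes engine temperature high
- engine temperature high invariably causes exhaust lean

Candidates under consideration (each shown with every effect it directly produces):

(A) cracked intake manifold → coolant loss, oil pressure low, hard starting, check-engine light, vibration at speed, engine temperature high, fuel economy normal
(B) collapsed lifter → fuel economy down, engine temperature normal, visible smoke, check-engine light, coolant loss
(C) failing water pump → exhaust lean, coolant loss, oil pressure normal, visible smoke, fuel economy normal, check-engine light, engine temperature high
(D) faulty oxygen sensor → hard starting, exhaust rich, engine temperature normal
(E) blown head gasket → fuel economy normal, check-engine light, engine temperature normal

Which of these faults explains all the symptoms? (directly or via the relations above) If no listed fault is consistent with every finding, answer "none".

A

Testing each hypothesis:
(A) cracked intake manifold — accounts for every observation (visible smoke through engine temperature high → exhaust lean → visible smoke)
(B) collapsed lifter — visible smoke yes; fuel economy normal NO; engine temperature high NO; exhaust lean NO; check-engine light yes; coolant loss yes; hard starting NO
(C) failing water pump — visible smoke yes; fuel economy normal yes; engine temperature high yes; exhaust lean yes; check-engine light yes; coolant loss yes; hard starting NO
(D) faulty oxygen sensor — fails on visible smoke, fuel economy normal, engine temperature high, exhaust lean, check-engine light, coolant loss (predicts engine temperature normal, not engine temperature high; predicts exhaust rich, not exhaust lean)
(E) blown head gasket — fails on visible smoke, engine temperature high, exhaust lean, coolant loss, hard starting (predicts engine temperature normal, not engine temperature high)
Only (A) is consistent with every observation.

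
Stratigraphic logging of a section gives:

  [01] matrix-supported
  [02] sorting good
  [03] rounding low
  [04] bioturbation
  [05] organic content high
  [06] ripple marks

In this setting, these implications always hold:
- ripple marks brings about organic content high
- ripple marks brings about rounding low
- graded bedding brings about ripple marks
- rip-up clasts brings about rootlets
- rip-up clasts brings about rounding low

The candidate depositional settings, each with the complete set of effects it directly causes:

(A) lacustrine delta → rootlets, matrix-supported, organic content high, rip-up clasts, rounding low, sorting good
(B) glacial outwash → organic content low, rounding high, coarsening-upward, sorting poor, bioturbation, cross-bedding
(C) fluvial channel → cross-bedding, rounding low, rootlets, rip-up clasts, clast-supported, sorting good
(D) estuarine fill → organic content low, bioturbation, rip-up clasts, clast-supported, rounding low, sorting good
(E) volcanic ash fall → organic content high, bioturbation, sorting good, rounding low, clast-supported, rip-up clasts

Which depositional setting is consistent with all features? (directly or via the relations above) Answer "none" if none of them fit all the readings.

none

Testing each hypothesis:
(A) lacustrine delta — does not account for bioturbation, ripple marks
(B) glacial outwash — matrix-supported ✗; sorting good ✗; rounding low ✗; bioturbation ✓; organic content high ✗; ripple marks ✗
(C) fluvial channel — fails on matrix-supported, bioturbation, organic content high, ripple marks (predicts clast-supported, not matrix-supported)
(D) estuarine fill — fails on matrix-supported, organic content high, ripple marks (predicts clast-supported, not matrix-supported; predicts organic content low, not organic content high)
(E) volcanic ash fall — fails on matrix-supported, ripple marks (predicts clast-supported, not matrix-supported)
None of the listed candidates fits everything.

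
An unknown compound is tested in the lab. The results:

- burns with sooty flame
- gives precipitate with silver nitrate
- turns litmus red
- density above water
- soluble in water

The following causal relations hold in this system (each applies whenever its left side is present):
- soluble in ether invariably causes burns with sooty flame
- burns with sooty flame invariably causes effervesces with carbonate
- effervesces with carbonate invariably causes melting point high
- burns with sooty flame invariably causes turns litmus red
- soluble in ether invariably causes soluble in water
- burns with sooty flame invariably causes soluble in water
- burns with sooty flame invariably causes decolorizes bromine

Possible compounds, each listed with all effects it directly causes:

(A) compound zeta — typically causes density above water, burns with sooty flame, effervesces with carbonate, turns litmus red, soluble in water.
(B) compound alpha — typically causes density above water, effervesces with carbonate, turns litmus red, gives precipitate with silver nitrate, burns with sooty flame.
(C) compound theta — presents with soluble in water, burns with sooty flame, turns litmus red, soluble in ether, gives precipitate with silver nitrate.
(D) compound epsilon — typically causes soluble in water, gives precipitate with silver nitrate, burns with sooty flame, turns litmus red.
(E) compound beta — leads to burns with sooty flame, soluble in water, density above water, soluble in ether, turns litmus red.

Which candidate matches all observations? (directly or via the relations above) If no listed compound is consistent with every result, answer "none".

Per-candidate check:
(A) compound zeta — does not account for gives precipitate with silver nitrate
(B) compound alpha — accounts for every observation (soluble in water through burns with sooty flame → soluble in water)
(C) compound theta — does not account for density above water
(D) compound epsilon — burns with sooty flame match; gives precipitate with silver nitrate match; turns litmus red match; density above water miss; soluble in water match
(E) compound beta — does not account for gives precipitate with silver nitrate
(B) is the only candidate with no mismatches.

B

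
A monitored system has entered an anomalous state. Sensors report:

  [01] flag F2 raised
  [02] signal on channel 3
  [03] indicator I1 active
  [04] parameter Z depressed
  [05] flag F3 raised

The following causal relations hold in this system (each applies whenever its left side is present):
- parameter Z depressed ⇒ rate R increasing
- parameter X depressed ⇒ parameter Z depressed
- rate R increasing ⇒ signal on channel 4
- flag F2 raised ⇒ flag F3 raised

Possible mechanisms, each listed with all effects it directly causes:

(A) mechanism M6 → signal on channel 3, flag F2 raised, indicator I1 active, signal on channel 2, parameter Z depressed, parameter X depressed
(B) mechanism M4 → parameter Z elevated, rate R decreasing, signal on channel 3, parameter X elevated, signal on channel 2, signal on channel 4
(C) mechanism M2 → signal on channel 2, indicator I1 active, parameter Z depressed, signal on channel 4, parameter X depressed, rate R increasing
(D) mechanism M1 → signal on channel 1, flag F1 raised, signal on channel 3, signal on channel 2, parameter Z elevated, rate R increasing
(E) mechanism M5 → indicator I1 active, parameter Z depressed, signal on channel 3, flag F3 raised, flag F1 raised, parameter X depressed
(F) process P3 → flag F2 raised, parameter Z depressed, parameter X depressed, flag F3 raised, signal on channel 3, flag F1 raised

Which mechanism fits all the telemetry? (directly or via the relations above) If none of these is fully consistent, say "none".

For each candidate, compare predicted effects to what was observed:
(A) mechanism M6 — flag F2 raised +; signal on channel 3 +; indicator I1 active +; parameter Z depressed +; flag F3 raised + (via flag F2 raised → flag F3 raised)
(B) mechanism M4 — flag F2 raised -; signal on channel 3 +; indicator I1 active -; parameter Z depressed -; flag F3 raised -
(C) mechanism M2 — flag F2 raised -; signal on channel 3 -; indicator I1 active +; parameter Z depressed +; flag F3 raised -
(D) mechanism M1 — flag F2 raised -; signal on channel 3 +; indicator I1 active -; parameter Z depressed -; flag F3 raised -
(E) mechanism M5 — does not account for flag F2 raised
(F) process P3 — flag F2 raised +; signal on channel 3 +; indicator I1 active -; parameter Z depressed +; flag F3 raised +
Only (A) is consistent with every observation.

A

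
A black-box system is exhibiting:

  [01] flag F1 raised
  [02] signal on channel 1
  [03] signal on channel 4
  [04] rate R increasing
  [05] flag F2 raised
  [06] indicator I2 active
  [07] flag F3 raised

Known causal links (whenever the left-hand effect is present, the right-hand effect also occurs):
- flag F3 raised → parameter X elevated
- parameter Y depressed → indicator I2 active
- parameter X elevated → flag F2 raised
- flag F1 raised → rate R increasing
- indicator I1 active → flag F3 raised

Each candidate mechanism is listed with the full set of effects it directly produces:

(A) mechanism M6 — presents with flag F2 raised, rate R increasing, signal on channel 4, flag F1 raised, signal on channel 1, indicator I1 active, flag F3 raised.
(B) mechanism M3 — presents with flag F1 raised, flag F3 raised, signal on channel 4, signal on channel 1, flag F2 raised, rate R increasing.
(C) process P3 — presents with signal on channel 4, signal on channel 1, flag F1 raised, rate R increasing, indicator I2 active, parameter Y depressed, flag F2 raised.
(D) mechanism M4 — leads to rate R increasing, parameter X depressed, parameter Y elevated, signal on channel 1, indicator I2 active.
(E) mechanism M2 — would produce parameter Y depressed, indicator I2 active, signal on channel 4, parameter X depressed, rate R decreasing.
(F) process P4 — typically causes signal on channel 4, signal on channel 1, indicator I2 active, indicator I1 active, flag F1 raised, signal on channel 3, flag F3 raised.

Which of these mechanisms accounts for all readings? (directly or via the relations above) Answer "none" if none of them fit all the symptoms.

Per-candidate check:
(A) mechanism M6 — does not account for indicator I2 active
(B) mechanism M3 — flag F1 raised match; signal on channel 1 match; signal on channel 4 match; rate R increasing match; flag F2 raised match; indicator I2 active miss; flag F3 raised match
(C) process P3 — flag F1 raised match; signal on channel 1 match; signal on channel 4 match; rate R increasing match; flag F2 raised match; indicator I2 active match; flag F3 raised miss
(D) mechanism M4 — flag F1 raised miss; signal on channel 1 match; signal on channel 4 miss; rate R increasing match; flag F2 raised miss; indicator I2 active match; flag F3 raised miss
(E) mechanism M2 — fails on flag F1 raised, signal on channel 1, rate R increasing, flag F2 raised, flag F3 raised (predicts rate R decreasing, not rate R increasing)
(F) process P4 — flag F1 raised match; signal on channel 1 match; signal on channel 4 match; rate R increasing match (through flag F1 raised → rate R increasing); flag F2 raised match (through flag F3 raised → parameter X elevated → flag F2 raised); indicator I2 active match; flag F3 raised match
Only (F) is consistent with every observation.

F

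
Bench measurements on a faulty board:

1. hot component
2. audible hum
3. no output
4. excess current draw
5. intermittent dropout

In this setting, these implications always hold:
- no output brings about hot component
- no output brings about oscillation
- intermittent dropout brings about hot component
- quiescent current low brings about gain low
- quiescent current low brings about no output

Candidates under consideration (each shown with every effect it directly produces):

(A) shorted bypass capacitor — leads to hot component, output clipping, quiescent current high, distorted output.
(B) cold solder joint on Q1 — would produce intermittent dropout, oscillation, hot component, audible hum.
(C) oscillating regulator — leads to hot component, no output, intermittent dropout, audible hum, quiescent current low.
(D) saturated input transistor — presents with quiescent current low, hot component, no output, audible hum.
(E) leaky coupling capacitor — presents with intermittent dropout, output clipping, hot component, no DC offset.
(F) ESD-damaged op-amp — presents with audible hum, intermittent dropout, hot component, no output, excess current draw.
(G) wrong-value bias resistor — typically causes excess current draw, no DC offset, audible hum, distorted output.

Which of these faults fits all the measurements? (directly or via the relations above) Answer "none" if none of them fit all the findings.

Testing each hypothesis:
(A) shorted bypass capacitor — does not account for audible hum, no output, excess current draw, intermittent dropout
(B) cold solder joint on Q1 — does not account for no output, excess current draw
(C) oscillating regulator — hot component match; audible hum match; no output match; excess current draw miss; intermittent dropout match
(D) saturated input transistor — hot component match; audible hum match; no output match; excess current draw miss; intermittent dropout miss
(E) leaky coupling capacitor — hot component match; audible hum miss; no output miss; excess current draw miss; intermittent dropout match
(F) ESD-damaged op-amp — hot component match; audible hum match; no output match; excess current draw match; intermittent dropout match
(G) wrong-value bias resistor — does not account for hot component, no output, intermittent dropout
Only (F) is consistent with every observation.

F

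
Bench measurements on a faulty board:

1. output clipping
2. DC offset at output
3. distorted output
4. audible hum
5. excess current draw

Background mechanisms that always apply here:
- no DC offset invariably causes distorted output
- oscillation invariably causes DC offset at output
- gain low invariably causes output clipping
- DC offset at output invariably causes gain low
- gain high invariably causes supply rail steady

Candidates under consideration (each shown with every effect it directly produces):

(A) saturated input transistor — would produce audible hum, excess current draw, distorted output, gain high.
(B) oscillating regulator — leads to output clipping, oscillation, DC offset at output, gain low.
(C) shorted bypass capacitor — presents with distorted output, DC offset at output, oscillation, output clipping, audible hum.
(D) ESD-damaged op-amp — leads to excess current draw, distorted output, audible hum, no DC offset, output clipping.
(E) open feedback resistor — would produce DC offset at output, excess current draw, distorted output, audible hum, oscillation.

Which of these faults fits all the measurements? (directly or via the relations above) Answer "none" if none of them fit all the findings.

E

For each candidate, compare predicted effects to what was observed:
(A) saturated input transistor — does not account for output clipping, DC offset at output
(B) oscillating regulator — output clipping yes; DC offset at output yes; distorted output NO; audible hum NO; excess current draw NO
(C) shorted bypass capacitor — does not account for excess current draw
(D) ESD-damaged op-amp — output clipping yes; DC offset at output NO; distorted output yes; audible hum yes; excess current draw yes
(E) open feedback resistor — output clipping yes (through DC offset at output → gain low → output clipping); DC offset at output yes; distorted output yes; audible hum yes; excess current draw yes
Only (E) is consistent with every observation.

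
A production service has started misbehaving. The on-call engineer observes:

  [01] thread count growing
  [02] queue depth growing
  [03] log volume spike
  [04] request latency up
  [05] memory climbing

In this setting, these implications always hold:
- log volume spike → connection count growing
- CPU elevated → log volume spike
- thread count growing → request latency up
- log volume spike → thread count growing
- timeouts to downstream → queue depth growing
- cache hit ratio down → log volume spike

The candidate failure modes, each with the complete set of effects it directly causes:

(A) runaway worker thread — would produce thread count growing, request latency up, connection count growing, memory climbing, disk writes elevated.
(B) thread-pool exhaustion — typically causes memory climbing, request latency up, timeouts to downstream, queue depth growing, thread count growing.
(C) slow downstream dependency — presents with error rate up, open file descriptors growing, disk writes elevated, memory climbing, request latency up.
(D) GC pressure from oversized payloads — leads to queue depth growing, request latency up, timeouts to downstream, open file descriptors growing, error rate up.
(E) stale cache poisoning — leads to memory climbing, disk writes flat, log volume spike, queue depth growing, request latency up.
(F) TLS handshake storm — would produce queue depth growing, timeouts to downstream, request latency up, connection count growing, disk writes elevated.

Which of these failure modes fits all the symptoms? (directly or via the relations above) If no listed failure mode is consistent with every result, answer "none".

E

Per-candidate check:
(A) runaway worker thread — thread count growing match; queue depth growing miss; log volume spike miss; request latency up match; memory climbing match
(B) thread-pool exhaustion — does not account for log volume spike
(C) slow downstream dependency — thread count growing miss; queue depth growing miss; log volume spike miss; request latency up match; memory climbing match
(D) GC pressure from oversized payloads — thread count growing miss; queue depth growing match; log volume spike miss; request latency up match; memory climbing miss
(E) stale cache poisoning — accounts for every observation (thread count growing via log volume spike → thread count growing)
(F) TLS handshake storm — does not account for thread count growing, log volume spike, memory climbing
Only (E) is consistent with every observation.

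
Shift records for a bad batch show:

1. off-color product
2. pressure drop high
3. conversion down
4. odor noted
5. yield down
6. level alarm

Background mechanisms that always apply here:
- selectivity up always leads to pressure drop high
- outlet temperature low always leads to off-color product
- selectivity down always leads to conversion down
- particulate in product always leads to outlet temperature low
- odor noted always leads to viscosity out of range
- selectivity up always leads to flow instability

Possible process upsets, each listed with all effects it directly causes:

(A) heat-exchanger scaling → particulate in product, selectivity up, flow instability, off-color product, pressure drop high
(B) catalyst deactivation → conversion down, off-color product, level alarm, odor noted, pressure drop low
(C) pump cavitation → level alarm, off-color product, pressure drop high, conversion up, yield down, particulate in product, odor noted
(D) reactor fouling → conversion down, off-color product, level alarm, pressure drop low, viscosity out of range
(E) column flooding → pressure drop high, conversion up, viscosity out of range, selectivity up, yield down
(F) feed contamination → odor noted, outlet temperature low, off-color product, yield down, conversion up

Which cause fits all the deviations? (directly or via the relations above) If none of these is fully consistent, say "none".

none

Checking each candidate against the observations:
(A) heat-exchanger scaling — off-color product ✓; pressure drop high ✓; conversion down ✗; odor noted ✗; yield down ✗; level alarm ✗
(B) catalyst deactivation — off-color product ✓; pressure drop high ✗; conversion down ✓; odor noted ✓; yield down ✗; level alarm ✓
(C) pump cavitation — off-color product ✓; pressure drop high ✓; conversion down ✗; odor noted ✓; yield down ✓; level alarm ✓
(D) reactor fouling — off-color product ✓; pressure drop high ✗; conversion down ✓; odor noted ✗; yield down ✗; level alarm ✓
(E) column flooding — off-color product ✗; pressure drop high ✓; conversion down ✗; odor noted ✗; yield down ✓; level alarm ✗
(F) feed contamination — off-color product ✓; pressure drop high ✗; conversion down ✗; odor noted ✓; yield down ✓; level alarm ✗
Every candidate fails on at least one observation.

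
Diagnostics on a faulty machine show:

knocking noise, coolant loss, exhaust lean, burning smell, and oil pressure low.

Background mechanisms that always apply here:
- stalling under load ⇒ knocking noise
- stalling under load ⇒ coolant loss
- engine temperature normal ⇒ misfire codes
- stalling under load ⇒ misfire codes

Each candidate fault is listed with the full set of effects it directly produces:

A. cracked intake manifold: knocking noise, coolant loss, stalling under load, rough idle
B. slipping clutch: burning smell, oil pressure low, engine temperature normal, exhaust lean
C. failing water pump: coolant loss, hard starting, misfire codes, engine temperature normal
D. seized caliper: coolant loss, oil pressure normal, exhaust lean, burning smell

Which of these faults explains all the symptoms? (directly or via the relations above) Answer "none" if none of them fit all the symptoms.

none

Checking each candidate against the observations:
(A) cracked intake manifold — does not account for exhaust lean, burning smell, oil pressure low
(B) slipping clutch — does not account for knocking noise, coolant loss
(C) failing water pump — knocking noise NO; coolant loss yes; exhaust lean NO; burning smell NO; oil pressure low NO
(D) seized caliper — knocking noise NO; coolant loss yes; exhaust lean yes; burning smell yes; oil pressure low NO
Every candidate fails on at least one observation.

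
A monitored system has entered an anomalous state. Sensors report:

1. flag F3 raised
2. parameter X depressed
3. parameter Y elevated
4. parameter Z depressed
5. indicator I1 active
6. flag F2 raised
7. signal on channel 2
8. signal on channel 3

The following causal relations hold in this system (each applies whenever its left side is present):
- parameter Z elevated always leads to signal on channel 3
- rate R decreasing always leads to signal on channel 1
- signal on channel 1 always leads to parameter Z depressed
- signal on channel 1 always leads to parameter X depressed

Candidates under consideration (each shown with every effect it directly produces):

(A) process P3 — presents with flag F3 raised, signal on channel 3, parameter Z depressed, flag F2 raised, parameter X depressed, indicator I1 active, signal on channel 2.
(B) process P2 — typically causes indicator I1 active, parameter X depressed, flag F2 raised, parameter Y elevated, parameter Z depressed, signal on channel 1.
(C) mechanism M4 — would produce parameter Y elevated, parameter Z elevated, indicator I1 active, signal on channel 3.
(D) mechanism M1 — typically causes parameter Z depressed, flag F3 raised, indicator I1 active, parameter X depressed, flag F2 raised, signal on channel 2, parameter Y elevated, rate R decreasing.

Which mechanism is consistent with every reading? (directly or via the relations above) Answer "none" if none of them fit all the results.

For each candidate, compare predicted effects to what was observed:
(A) process P3 — does not account for parameter Y elevated
(B) process P2 — does not account for flag F3 raised, signal on channel 2, signal on channel 3
(C) mechanism M4 — fails on flag F3 raised, parameter X depressed, parameter Z depressed, flag F2 raised, signal on channel 2 (predicts parameter Z elevated, not parameter Z depressed)
(D) mechanism M1 — flag F3 raised ✓; parameter X depressed ✓; parameter Y elevated ✓; parameter Z depressed ✓; indicator I1 active ✓; flag F2 raised ✓; signal on channel 2 ✓; signal on channel 3 ✗
None of the listed candidates fits everything.

none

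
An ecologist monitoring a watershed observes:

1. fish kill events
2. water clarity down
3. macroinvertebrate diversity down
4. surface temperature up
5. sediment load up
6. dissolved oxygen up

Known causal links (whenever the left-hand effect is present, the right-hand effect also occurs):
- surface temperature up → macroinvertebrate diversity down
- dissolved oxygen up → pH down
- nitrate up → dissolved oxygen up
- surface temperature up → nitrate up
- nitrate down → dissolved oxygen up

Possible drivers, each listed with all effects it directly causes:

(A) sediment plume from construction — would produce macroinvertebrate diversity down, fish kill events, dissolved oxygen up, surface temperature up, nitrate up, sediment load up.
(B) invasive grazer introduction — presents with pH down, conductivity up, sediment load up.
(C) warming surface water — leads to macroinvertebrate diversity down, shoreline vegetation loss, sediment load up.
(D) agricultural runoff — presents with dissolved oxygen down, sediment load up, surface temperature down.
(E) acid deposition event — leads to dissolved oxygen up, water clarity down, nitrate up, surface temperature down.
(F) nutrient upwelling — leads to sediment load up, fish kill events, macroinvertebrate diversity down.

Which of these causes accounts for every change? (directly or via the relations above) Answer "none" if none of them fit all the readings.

Checking each candidate against the observations:
(A) sediment plume from construction — does not account for water clarity down
(B) invasive grazer introduction — does not account for fish kill events, water clarity down, macroinvertebrate diversity down, surface temperature up, dissolved oxygen up
(C) warming surface water — fish kill events NO; water clarity down NO; macroinvertebrate diversity down yes; surface temperature up NO; sediment load up yes; dissolved oxygen up NO
(D) agricultural runoff — fish kill events NO; water clarity down NO; macroinvertebrate diversity down NO; surface temperature up NO; sediment load up yes; dissolved oxygen up NO
(E) acid deposition event — fish kill events NO; water clarity down yes; macroinvertebrate diversity down NO; surface temperature up NO; sediment load up NO; dissolved oxygen up yes
(F) nutrient upwelling — fish kill events yes; water clarity down NO; macroinvertebrate diversity down yes; surface temperature up NO; sediment load up yes; dissolved oxygen up NO
No candidate is consistent with all observations.

none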